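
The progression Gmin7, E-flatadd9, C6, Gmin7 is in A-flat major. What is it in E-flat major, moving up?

A-flat major up to E-flat major is a perfect fifth; each chord root moves by that interval while the quality stays the same.
Gmin7: root G up a perfect fifth → D, giving Dmin7.
E-flatadd9: root E-flat up a perfect fifth → Bb, giving Bbadd9.
C6: root C up a perfect fifth → G, giving G6.
Gmin7: root G up a perfect fifth → D, giving Dmin7.

Dmin7 Bbadd9 G6 Dmin7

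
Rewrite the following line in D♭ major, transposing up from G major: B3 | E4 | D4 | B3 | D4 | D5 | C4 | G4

G major to D♭ major up is a diminished fifth, so every note moves up by that interval.
B3 gives F4
E4 gives Bb4
D4 gives Ab4
B3 gives F4
D4 gives Ab4
D5 gives Ab5
C4 gives Gb4
G4 gives Db5

F4 Bb4 Ab4 F4 Ab4 Ab5 Gb4 Db5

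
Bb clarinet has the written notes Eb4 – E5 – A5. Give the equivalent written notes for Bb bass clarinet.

First find concert pitch: the Bb clarinet sounds a major second below written, so Eb4 E5 A5 sounds Db4 D5 G5.
Then write for Bb bass clarinet: it sounds a major ninth below written, so the part must be a major ninth above concert.
Db4 → Eb5
D5 → E6
G5 → A6

Eb5 E6 A6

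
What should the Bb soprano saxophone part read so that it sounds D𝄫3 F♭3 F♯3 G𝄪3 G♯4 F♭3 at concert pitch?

Written C4 sounds as Bb3 on the Bb soprano saxophone, so concert pitches are written a major second up.
Dbb3 becomes Ebb3
Fb3 becomes Gb3
F#3 becomes G#3
G##3 becomes A##3
G#4 becomes A#4
Fb3 becomes Gb3

Ebb3 Gb3 G#3 A##3 A#4 Gb3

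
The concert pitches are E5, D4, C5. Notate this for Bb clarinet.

F#5 E4 D5

The Bb clarinet sounds a major second below written, so the written part must be a major second above concert — transpose each note up.
E5 becomes F#5
D4 becomes E4
C5 becomes D5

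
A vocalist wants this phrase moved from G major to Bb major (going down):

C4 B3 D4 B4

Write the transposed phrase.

Eb3 D3 F3 D4

From G down to Bb is a major sixth; apply that to each pitch.
C4 -> Eb3
B3 -> D3
D4 -> F3
B4 -> D4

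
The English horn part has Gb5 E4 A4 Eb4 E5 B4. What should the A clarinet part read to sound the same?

Ebb5 C4 F4 Cb4 C5 G4

First find concert pitch: the English horn sounds a perfect fifth below written, so Gb5 E4 A4 Eb4 E5 B4 sounds Cb5 A3 D4 Ab3 A4 E4.
Then write for A clarinet: it sounds a minor third below written, so the part must be a minor third above concert.
Cb5 → Ebb5
A3 → C4
D4 → F4
Ab3 → Cb4
A4 → C5
E4 → G4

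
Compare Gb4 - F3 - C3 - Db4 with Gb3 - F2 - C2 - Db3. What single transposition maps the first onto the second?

From Gb4 to Gb3 is 8 letter names — an octave of some quality.
Gb3 to Gb4 is 12 semitones, which makes it a perfect octave; the second version is lower, so the direction is down.
Checking another pair — Db4 → Db3 — gives the same interval.

down a perfect octave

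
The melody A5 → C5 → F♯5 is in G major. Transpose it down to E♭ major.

From G down to E♭ is a major third; apply that to each pitch.
A5 to F5
C5 to Ab4
F#5 to D5

F5 Ab4 D5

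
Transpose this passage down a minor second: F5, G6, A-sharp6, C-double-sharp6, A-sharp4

F5 down a minor second is E5.
G6 down a minor second is F#6.
A#6: a second down reaches G, and 1 semitone makes it G##6.
A minor second down from C##6 gives B##5.
A#4: a second down reaches G, and 1 semitone makes it G##4.

E5 F#6 G##6 B##5 G##4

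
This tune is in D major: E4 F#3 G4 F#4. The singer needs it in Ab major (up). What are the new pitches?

Bb4 C4 Db5 C5

D major to Ab major up is a diminished fifth, so every note moves up by that interval.
E4 → Bb4
F#3 → C4
G4 → Db5
F#4 → C5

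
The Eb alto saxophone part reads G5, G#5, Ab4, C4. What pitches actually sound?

Bb4 B4 Cb4 Eb3

Written C4 on the Eb alto saxophone sounds as Eb3, a major sixth lower; apply that shift to every note.
G5 becomes Bb4
G#5 becomes B4
Ab4 becomes Cb4
C4 becomes Eb3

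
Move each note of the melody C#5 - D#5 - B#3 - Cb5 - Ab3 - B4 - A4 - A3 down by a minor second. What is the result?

C#5 -> B#4
D#5 -> C##5
B#3 -> A##3
Cb5 -> Bb4
Ab3 -> G3
B4 -> A#4
A4 -> G#4
A3 -> G#3

B#4 C##5 A##3 Bb4 G3 A#4 G#4 G#3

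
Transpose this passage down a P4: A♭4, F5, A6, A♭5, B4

Eb4 C5 E6 Eb5 F#4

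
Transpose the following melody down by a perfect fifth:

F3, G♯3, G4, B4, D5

F3: a fifth down reaches B, and 7 semitones makes it Bb2.
G#3: a fifth down reaches C, and 7 semitones makes it C#3.
G4: a fifth down reaches C, and 7 semitones makes it C4.
B4 down a perfect fifth is E4.
D5: a fifth down reaches G, and 7 semitones makes it G4.

Bb2 C#3 C4 E4 G4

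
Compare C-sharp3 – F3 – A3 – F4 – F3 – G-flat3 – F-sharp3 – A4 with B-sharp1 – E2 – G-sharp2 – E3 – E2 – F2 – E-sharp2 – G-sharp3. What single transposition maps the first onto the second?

Take the first pair: C#3 → B#1. C to B spans 9 letter names, so the interval is some kind of ninth.
B#1 to C#3 is 13 semitones, which makes it a minor ninth; the second version is lower, so the direction is down.
Checking another pair — A4 → G#3 — gives the same interval.

down a minor ninth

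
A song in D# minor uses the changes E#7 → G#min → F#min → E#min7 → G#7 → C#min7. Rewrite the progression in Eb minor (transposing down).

D# minor down to Eb minor is an augmented seventh; each chord root moves by that interval while the quality stays the same.
E#7: root E# down an augmented seventh → F, giving F7.
G#min: root G# down an augmented seventh → Ab, giving Abmin.
F#min: root F# down an augmented seventh → Gb, giving Gbmin.
E#min7: root E# down an augmented seventh → F, giving Fmin7.
G#7: root G# down an augmented seventh → Ab, giving Ab7.
C#min7: root C# down an augmented seventh → Db, giving Dbmin7.

F7 Abmin Gbmin Fmin7 Ab7 Dbmin7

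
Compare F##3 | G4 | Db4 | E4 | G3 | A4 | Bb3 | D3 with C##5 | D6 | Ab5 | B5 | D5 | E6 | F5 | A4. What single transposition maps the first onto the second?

up a perfect twelfth

From F##3 to C##5 is 12 letter names — a twelfth of some quality.
F##3 to C##5 is 19 semitones, which makes it a perfect twelfth; the second version is higher, so the direction is up.
Checking another pair — D3 → A4 — gives the same interval.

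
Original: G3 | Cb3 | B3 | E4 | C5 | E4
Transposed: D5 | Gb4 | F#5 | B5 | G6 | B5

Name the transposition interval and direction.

up a perfect twelfth

From G3 to D5 is 12 letter names — a twelfth of some quality.
G3 to D5 is 19 semitones, which makes it a perfect twelfth; the second version is higher, so the direction is up.
Checking another pair — E4 → B5 — gives the same interval.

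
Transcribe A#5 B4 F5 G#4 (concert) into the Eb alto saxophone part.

The Eb alto saxophone sounds a major sixth below written, so the written part must be a major sixth above concert — transpose each note up.
A#5 → F##6
B4 → G#5
F5 → D6
G#4 → E#5

F##6 G#5 D6 E#5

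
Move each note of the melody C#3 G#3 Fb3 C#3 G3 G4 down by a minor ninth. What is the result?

C#3: a ninth down reaches B, and 13 semitones makes it B#1.
A minor ninth down from G#3 gives F##2.
Fb3 down a minor ninth is Eb2.
C#3: a ninth down reaches B, and 13 semitones makes it B#1.
A minor ninth down from G3 gives F#2.
G4 down a minor ninth is F#3.

B#1 F##2 Eb2 B#1 F#2 F#3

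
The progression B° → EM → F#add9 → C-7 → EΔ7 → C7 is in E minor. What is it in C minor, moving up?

G° CM Dadd9 Ab-7 CΔ7 Ab7

E minor up to C minor is a minor sixth; each chord root moves by that interval while the quality stays the same.
B°: root B up a minor sixth → G, giving G°.
EM: root E up a minor sixth → C, giving CM.
F#add9: root F# up a minor sixth → D, giving Dadd9.
C-7: root C up a minor sixth → Ab, giving Ab-7.
EΔ7: root E up a minor sixth → C, giving CΔ7.
C7: root C up a minor sixth → Ab, giving Ab7.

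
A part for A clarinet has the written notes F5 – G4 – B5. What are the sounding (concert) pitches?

Written C4 on the A clarinet sounds as A3, a minor third lower; apply that shift to every note.
F5 -> D5
G4 -> E4
B5 -> G#5

D5 E4 G#5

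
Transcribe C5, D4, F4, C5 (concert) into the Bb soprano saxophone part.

Written C4 sounds as Bb3 on the Bb soprano saxophone, so concert pitches are written a major second up.
C5 becomes D5
D4 becomes E4
F4 becomes G4
C5 becomes D5

D5 E4 G4 D5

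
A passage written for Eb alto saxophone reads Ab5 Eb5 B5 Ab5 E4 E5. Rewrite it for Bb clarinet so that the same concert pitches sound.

First find concert pitch: the Eb alto saxophone sounds a major sixth below written, so Ab5 Eb5 B5 Ab5 E4 E5 sounds Cb5 Gb4 D5 Cb5 G3 G4.
Then write for Bb clarinet: it sounds a major second below written, so the part must be a major second above concert.
Cb5 → Db5
Gb4 → Ab4
D5 → E5
Cb5 → Db5
G3 → A3
G4 → A4

Db5 Ab4 E5 Db5 A3 A4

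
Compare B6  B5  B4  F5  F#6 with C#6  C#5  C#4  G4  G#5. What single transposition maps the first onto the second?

down a minor seventh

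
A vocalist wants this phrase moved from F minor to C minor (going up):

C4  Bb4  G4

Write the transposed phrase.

G4 F5 D5

F minor to C minor up is a perfect fifth, so every note moves up by that interval.
C4 -> G4
Bb4 -> F5
G4 -> D5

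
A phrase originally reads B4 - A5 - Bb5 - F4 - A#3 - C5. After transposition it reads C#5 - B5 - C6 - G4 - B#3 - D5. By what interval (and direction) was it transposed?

From B4 to C#5 is 2 letter names — a second of some quality.
B4 to C#5 is 2 semitones, which makes it a major second; the second version is higher, so the direction is up.
Checking another pair — C5 → D5 — gives the same interval.

up a major second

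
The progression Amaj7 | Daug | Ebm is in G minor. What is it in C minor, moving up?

Dmaj7 Gaug Abm

G minor up to C minor is a perfect fourth; each chord root moves by that interval while the quality stays the same.
Amaj7: root A up a perfect fourth → D, giving Dmaj7.
Daug: root D up a perfect fourth → G, giving Gaug.
Ebm: root Eb up a perfect fourth → Ab, giving Abm.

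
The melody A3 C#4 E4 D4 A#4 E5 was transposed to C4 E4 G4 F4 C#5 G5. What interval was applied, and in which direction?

up a minor third

From A3 to C4 is 3 letter names — a third of some quality.
A3 to C4 is 3 semitones, which makes it a minor third; the second version is higher, so the direction is up.
Checking another pair — E5 → G5 — gives the same interval.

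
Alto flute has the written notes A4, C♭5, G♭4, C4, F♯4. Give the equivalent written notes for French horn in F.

B4 Db5 Ab4 D4 G#4

First find concert pitch: the alto flute sounds a perfect fourth below written, so A4 C♭5 G♭4 C4 F♯4 sounds E4 Gb4 Db4 G3 C#4.
Then write for French horn in F: it sounds a perfect fifth below written, so the part must be a perfect fifth above concert.
E4 → B4
Gb4 → Db5
Db4 → Ab4
G3 → D4
C#4 → G#4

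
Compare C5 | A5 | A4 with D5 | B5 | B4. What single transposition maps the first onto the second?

Take the first pair: C5 → D5. C to D spans 2 letter names, so the interval is some kind of second.
C5 to D5 is 2 semitones, which makes it a major second; the second version is higher, so the direction is up.
Checking another pair — A4 → B4 — gives the same interval.

up a major second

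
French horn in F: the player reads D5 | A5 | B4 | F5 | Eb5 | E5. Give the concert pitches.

G4 D5 E4 Bb4 Ab4 A4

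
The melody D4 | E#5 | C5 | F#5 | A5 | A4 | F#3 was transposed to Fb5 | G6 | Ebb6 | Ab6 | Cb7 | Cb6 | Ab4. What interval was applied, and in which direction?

up a diminished tenth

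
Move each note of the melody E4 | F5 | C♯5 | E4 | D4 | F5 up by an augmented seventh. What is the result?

E4 up an augmented seventh is D##5.
F5: a seventh up reaches E, and 12 semitones makes it E#6.
C#5: a seventh up reaches B, and 12 semitones makes it B##5.
An augmented seventh up from E4 gives D##5.
D4: a seventh up reaches C, and 12 semitones makes it C##5.
An augmented seventh up from F5 gives E#6.

D##5 E#6 B##5 D##5 C##5 E#6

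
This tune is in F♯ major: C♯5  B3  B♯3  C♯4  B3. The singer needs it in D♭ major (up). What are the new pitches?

F♯ major to D♭ major up is a diminished sixth, so every note moves up by that interval.
C#5 to Ab5
B3 to Gb4
B#3 to G4
C#4 to Ab4
B3 to Gb4

Ab5 Gb4 G4 Ab4 Gb4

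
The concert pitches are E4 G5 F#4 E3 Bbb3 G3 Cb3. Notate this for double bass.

The double bass sounds a perfect octave below written, so the written part must be a perfect octave above concert — transpose each note up.
E4 to E5
G5 to G6
F#4 to F#5
E3 to E4
Bbb3 to Bbb4
G3 to G4
Cb3 to Cb4

E5 G6 F#5 E4 Bbb4 G4 Cb4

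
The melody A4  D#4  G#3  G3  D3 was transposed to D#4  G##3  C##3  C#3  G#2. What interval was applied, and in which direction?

down a diminished fifth

From A4 to D#4 is 5 letter names — a fifth of some quality.
D#4 to A4 is 6 semitones, which makes it a diminished fifth; the second version is lower, so the direction is down.
Checking another pair — D3 → G#2 — gives the same interval.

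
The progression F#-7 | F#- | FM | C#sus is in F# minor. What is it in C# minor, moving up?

F# minor up to C# minor is a perfect fifth; each chord root moves by that interval while the quality stays the same.
F#-7: root F# up a perfect fifth → C#, giving C#-7.
F#-: root F# up a perfect fifth → C#, giving C#-.
FM: root F up a perfect fifth → C, giving CM.
C#sus: root C# up a perfect fifth → G#, giving G#sus.

C#-7 C#- CM G#sus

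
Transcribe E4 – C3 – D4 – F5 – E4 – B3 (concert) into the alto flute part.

The alto flute sounds a perfect fourth below written, so the written part must be a perfect fourth above concert — transpose each note up.
E4 -> A4
C3 -> F3
D4 -> G4
F5 -> Bb5
E4 -> A4
B3 -> E4

A4 F3 G4 Bb5 A4 E4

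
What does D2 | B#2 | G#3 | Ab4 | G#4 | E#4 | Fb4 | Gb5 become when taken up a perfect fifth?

D2 up a perfect fifth is A2.
B#2 up a perfect fifth is F##3.
G#3 up a perfect fifth is D#4.
Ab4: a fifth up reaches E, and 7 semitones makes it Eb5.
G#4 up a perfect fifth is D#5.
A perfect fifth up from E#4 gives B#4.
A perfect fifth up from Fb4 gives Cb5.
A perfect fifth up from Gb5 gives Db6.

A2 F##3 D#4 Eb5 D#5 B#4 Cb5 Db6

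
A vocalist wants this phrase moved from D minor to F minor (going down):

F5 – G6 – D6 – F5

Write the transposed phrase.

From D down to F is a major sixth; apply that to each pitch.
F5 -> Ab4
G6 -> Bb5
D6 -> F5
F5 -> Ab4

Ab4 Bb5 F5 Ab4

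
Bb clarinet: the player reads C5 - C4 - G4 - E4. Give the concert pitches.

Bb4 Bb3 F4 D4

Written C4 on the Bb clarinet sounds as Bb3, a major second lower; apply that shift to every note.
C5 becomes Bb4
C4 becomes Bb3
G4 becomes F4
E4 becomes D4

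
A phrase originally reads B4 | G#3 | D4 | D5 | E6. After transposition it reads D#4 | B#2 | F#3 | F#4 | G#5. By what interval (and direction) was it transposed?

Take the first pair: B4 → D#4. B to D spans 6 letter names, so the interval is some kind of sixth.
D#4 to B4 is 8 semitones, which makes it a minor sixth; the second version is lower, so the direction is down.
Checking another pair — E6 → G#5 — gives the same interval.

down a minor sixth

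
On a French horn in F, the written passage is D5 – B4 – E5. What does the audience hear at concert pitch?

G4 E4 A4

Written C4 on the French horn in F sounds as F3, a perfect fifth lower; apply that shift to every note.
D5 → G4
B4 → E4
E5 → A4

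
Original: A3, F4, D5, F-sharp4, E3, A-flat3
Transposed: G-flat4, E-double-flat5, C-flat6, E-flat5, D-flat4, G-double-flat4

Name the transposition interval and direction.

up a diminished seventh

From A3 to Gb4 is 7 letter names — a seventh of some quality.
A3 to Gb4 is 9 semitones, which makes it a diminished seventh; the second version is higher, so the direction is up.
Checking another pair — Ab3 → Gbb4 — gives the same interval.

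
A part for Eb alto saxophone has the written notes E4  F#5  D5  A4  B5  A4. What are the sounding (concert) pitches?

G3 A4 F4 C4 D5 C4

The Eb alto saxophone sounds a major sixth below written, so transpose each written note down a major sixth.
E4 to G3
F#5 to A4
D5 to F4
A4 to C4
B5 to D5
A4 to C4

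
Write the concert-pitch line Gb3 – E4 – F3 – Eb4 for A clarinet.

Bbb3 G4 Ab3 Gb4

Written C4 sounds as A3 on the A clarinet, so concert pitches are written a minor third up.
Gb3 → Bbb3
E4 → G4
F3 → Ab3
Eb4 → Gb4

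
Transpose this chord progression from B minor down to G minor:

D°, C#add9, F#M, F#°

B minor down to G minor is a major third; each chord root moves by that interval while the quality stays the same.
D°: root D down a major third → Bb, giving Bb°.
C#add9: root C# down a major third → A, giving Aadd9.
F#M: root F# down a major third → D, giving DM.
F#°: root F# down a major third → D, giving D°.

Bb° Aadd9 DM D°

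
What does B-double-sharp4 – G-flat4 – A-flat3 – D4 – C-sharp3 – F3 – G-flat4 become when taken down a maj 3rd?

B##4 → G##4
Gb4 → Ebb4
Ab3 → Fb3
D4 → Bb3
C#3 → A2
F3 → Db3
Gb4 → Ebb4

G##4 Ebb4 Fb3 Bb3 A2 Db3 Ebb4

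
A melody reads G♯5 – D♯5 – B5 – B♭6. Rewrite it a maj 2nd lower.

G#5: a second down reaches F, and 2 semitones makes it F#5.
D#5: a second down reaches C, and 2 semitones makes it C#5.
A major second down from B5 gives A5.
Bb6 down a major second is Ab6.

F#5 C#5 A5 Ab6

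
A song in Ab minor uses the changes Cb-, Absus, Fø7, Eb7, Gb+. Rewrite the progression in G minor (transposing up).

Bb- Gsus Eø7 D7 F+

Ab minor up to G minor is a major seventh; each chord root moves by that interval while the quality stays the same.
Cb-: root Cb up a major seventh → Bb, giving Bb-.
Absus: root Ab up a major seventh → G, giving Gsus.
Fø7: root F up a major seventh → E, giving Eø7.
Eb7: root Eb up a major seventh → D, giving D7.
Gb+: root Gb up a major seventh → F, giving F+.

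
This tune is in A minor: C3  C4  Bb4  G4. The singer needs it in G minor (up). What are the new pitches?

From A up to G is a minor seventh; apply that to each pitch.
C3 gives Bb3
C4 gives Bb4
Bb4 gives Ab5
G4 gives F5

Bb3 Bb4 Ab5 F5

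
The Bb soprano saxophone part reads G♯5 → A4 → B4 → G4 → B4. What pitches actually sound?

F#5 G4 A4 F4 A4

The Bb soprano saxophone sounds a major second below written, so transpose each written note down a major second.
G#5 -> F#5
A4 -> G4
B4 -> A4
G4 -> F4
B4 -> A4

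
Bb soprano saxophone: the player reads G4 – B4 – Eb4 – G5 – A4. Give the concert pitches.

F4 A4 Db4 F5 G4

Written C4 on the Bb soprano saxophone sounds as Bb3, a major second lower; apply that shift to every note.
G4 becomes F4
B4 becomes A4
Eb4 becomes Db4
G5 becomes F5
A4 becomes G4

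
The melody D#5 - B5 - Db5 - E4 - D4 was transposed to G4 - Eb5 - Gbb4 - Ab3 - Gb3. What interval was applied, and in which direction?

Take the first pair: D#5 → G4. D to G spans 5 letter names, so the interval is some kind of fifth.
G4 to D#5 is 8 semitones, which makes it an augmented fifth; the second version is lower, so the direction is down.
Checking another pair — D4 → Gb3 — gives the same interval.

down an augmented fifth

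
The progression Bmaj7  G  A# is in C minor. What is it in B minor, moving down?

C minor down to B minor is a minor second; each chord root moves by that interval while the quality stays the same.
Bmaj7: root B down a minor second → A#, giving A#maj7.
G: root G down a minor second → F#, giving F#.
A#: root A# down a minor second → G##, giving G##.

A#maj7 F# G##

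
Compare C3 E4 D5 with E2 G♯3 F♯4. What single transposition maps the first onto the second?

down a minor sixth

From C3 to E2 is 6 letter names — a sixth of some quality.
E2 to C3 is 8 semitones, which makes it a minor sixth; the second version is lower, so the direction is down.
Checking another pair — D5 → F#4 — gives the same interval.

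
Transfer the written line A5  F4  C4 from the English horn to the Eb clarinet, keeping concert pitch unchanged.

B4 G3 D3

First find concert pitch: the English horn sounds a perfect fifth below written, so A5 F4 C4 sounds D5 Bb3 F3.
Then write for Eb clarinet: it sounds a minor third above written, so the part must be a minor third below concert.
D5 → B4
Bb3 → G3
F3 → D3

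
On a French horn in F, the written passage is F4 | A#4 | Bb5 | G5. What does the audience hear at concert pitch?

Written C4 on the French horn in F sounds as F3, a perfect fifth lower; apply that shift to every note.
F4 gives Bb3
A#4 gives D#4
Bb5 gives Eb5
G5 gives C5

Bb3 D#4 Eb5 C5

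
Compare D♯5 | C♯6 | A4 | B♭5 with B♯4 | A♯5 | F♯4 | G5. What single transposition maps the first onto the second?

down a minor third

Take the first pair: D#5 → B#4. D to B spans 3 letter names, so the interval is some kind of third.
B#4 to D#5 is 3 semitones, which makes it a minor third; the second version is lower, so the direction is down.
Checking another pair — Bb5 → G5 — gives the same interval.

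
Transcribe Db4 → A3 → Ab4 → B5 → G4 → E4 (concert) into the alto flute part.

Written C4 sounds as G3 on the alto flute, so concert pitches are written a perfect fourth up.
Db4 becomes Gb4
A3 becomes D4
Ab4 becomes Db5
B5 becomes E6
G4 becomes C5
E4 becomes A4

Gb4 D4 Db5 E6 C5 A4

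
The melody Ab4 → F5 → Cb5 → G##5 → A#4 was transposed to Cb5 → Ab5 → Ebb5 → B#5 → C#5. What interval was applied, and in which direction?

up a minor third

From Ab4 to Cb5 is 3 letter names — a third of some quality.
Ab4 to Cb5 is 3 semitones, which makes it a minor third; the second version is higher, so the direction is up.
Checking another pair — A#4 → C#5 — gives the same interval.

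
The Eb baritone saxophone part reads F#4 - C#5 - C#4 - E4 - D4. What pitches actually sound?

A2 E3 E2 G2 F2

The Eb baritone saxophone sounds a major thirteenth below written, so transpose each written note down a major thirteenth.
F#4 becomes A2
C#5 becomes E3
C#4 becomes E2
E4 becomes G2
D4 becomes F2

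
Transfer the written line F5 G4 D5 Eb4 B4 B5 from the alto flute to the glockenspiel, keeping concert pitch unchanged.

C3 D2 A2 Bb1 F#2 F#3

First find concert pitch: the alto flute sounds a perfect fourth below written, so F5 G4 D5 Eb4 B4 B5 sounds C5 D4 A4 Bb3 F#4 F#5.
Then write for glockenspiel: it sounds a perfect fifteenth above written, so the part must be a perfect fifteenth below concert.
C5 → C3
D4 → D2
A4 → A2
Bb3 → Bb1
F#4 → F#2
F#5 → F#3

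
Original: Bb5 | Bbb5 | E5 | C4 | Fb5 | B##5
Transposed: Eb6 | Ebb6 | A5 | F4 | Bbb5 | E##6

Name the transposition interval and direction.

Take the first pair: Bb5 → Eb6. B to E spans 4 letter names, so the interval is some kind of fourth.
Bb5 to Eb6 is 5 semitones, which makes it a perfect fourth; the second version is higher, so the direction is up.
Checking another pair — B##5 → E##6 — gives the same interval.

up a perfect fourth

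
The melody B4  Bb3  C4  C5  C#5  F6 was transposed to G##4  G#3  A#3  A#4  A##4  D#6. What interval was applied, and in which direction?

Take the first pair: B4 → G##4. B to G spans 3 letter names, so the interval is some kind of third.
G##4 to B4 is 2 semitones, which makes it a diminished third; the second version is lower, so the direction is down.
Checking another pair — F6 → D#6 — gives the same interval.

down a diminished third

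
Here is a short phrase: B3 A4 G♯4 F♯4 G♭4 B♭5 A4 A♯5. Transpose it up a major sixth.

G#4 F#5 E#5 D#5 Eb5 G6 F#5 F##6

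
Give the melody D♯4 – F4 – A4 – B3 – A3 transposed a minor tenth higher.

F#5 Ab5 C6 D5 C5

D#4 to F#5
F4 to Ab5
A4 to C6
B3 to D5
A3 to C5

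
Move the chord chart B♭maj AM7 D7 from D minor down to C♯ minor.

Amaj G#M7 C#7

D minor down to C♯ minor is a minor second; each chord root moves by that interval while the quality stays the same.
B♭maj: root B♭ down a minor second → A, giving Amaj.
AM7: root A down a minor second → G#, giving G#M7.
D7: root D down a minor second → C#, giving C#7.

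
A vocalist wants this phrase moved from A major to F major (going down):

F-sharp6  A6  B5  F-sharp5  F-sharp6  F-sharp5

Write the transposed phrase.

D6 F6 G5 D5 D6 D5

A major to F major down is a major third, so every note moves down by that interval.
F#6 gives D6
A6 gives F6
B5 gives G5
F#5 gives D5
F#6 gives D6
F#5 gives D5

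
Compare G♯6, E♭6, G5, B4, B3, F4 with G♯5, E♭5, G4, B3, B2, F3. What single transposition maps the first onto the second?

down a perfect octave

From G#6 to G#5 is 8 letter names — an octave of some quality.
G#5 to G#6 is 12 semitones, which makes it a perfect octave; the second version is lower, so the direction is down.
Checking another pair — F4 → F3 — gives the same interval.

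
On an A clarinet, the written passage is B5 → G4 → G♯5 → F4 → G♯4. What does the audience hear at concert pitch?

The A clarinet sounds a minor third below written, so transpose each written note down a minor third.
B5 to G#5
G4 to E4
G#5 to E#5
F4 to D4
G#4 to E#4

G#5 E4 E#5 D4 E#4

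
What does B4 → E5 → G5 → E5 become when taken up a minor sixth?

G5 C6 Eb6 C6

B4 becomes G5
E5 becomes C6
G5 becomes Eb6
E5 becomes C6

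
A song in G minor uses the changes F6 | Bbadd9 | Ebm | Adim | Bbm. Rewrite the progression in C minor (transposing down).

Bb6 Ebadd9 Abm Ddim Ebm

G minor down to C minor is a perfect fifth; each chord root moves by that interval while the quality stays the same.
F6: root F down a perfect fifth → Bb, giving Bb6.
Bbadd9: root Bb down a perfect fifth → Eb, giving Ebadd9.
Ebm: root Eb down a perfect fifth → Ab, giving Abm.
Adim: root A down a perfect fifth → D, giving Ddim.
Bbm: root Bb down a perfect fifth → Eb, giving Ebm.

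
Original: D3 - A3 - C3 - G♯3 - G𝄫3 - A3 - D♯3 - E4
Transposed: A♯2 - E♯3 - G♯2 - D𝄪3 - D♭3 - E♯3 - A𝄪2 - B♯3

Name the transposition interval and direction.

down a diminished fourth

Take the first pair: D3 → A#2. D to A spans 4 letter names, so the interval is some kind of fourth.
A#2 to D3 is 4 semitones, which makes it a diminished fourth; the second version is lower, so the direction is down.
Checking another pair — E4 → B#3 — gives the same interval.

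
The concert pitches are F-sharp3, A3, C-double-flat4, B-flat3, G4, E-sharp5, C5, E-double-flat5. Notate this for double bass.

F#4 A4 Cbb5 Bb4 G5 E#6 C6 Ebb6

The double bass sounds a perfect octave below written, so the written part must be a perfect octave above concert — transpose each note up.
F#3 -> F#4
A3 -> A4
Cbb4 -> Cbb5
Bb3 -> Bb4
G4 -> G5
E#5 -> E#6
C5 -> C6
Ebb5 -> Ebb6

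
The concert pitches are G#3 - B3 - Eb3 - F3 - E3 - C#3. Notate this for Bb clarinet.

The Bb clarinet sounds a major second below written, so the written part must be a major second above concert — transpose each note up.
G#3 to A#3
B3 to C#4
Eb3 to F3
F3 to G3
E3 to F#3
C#3 to D#3

A#3 C#4 F3 G3 F#3 D#3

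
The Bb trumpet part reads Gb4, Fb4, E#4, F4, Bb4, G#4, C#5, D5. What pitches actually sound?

Fb4 Ebb4 D#4 Eb4 Ab4 F#4 B4 C5

The Bb trumpet sounds a major second below written, so transpose each written note down a major second.
Gb4 to Fb4
Fb4 to Ebb4
E#4 to D#4
F4 to Eb4
Bb4 to Ab4
G#4 to F#4
C#5 to B4
D5 to C5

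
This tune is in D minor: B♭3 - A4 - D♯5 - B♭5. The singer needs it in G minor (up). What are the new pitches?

Eb4 D5 G#5 Eb6

From D up to G is a perfect fourth; apply that to each pitch.
Bb3 gives Eb4
A4 gives D5
D#5 gives G#5
Bb5 gives Eb6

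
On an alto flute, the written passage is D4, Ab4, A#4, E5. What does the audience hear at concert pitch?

A3 Eb4 E#4 B4

The alto flute sounds a perfect fourth below written, so transpose each written note down a perfect fourth.
D4 → A3
Ab4 → Eb4
A#4 → E#4
E5 → B4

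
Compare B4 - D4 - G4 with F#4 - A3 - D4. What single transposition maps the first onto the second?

down a perfect fourth

From B4 to F#4 is 4 letter names — a fourth of some quality.
F#4 to B4 is 5 semitones, which makes it a perfect fourth; the second version is lower, so the direction is down.
Checking another pair — G4 → D4 — gives the same interval.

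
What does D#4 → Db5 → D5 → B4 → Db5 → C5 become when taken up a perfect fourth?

A perfect fourth up from D#4 gives G#4.
Db5: a fourth up reaches G, and 5 semitones makes it Gb5.
D5 up a perfect fourth is G5.
A perfect fourth up from B4 gives E5.
Db5 up a perfect fourth is Gb5.
C5: a fourth up reaches F, and 5 semitones makes it F5.

G#4 Gb5 G5 E5 Gb5 F5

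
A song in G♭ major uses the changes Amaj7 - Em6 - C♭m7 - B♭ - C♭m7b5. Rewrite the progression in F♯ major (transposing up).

G♭ major up to F♯ major is an augmented seventh; each chord root moves by that interval while the quality stays the same.
Amaj7: root A up an augmented seventh → G##, giving G##maj7.
Em6: root E up an augmented seventh → D##, giving D##m6.
C♭m7: root C♭ up an augmented seventh → B, giving Bm7.
B♭: root B♭ up an augmented seventh → A#, giving A#.
C♭m7b5: root C♭ up an augmented seventh → B, giving Bm7b5.

G##maj7 D##m6 Bm7 A# Bm7b5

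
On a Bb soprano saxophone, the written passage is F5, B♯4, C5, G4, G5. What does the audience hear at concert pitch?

Eb5 A#4 Bb4 F4 F5

Written C4 on the Bb soprano saxophone sounds as Bb3, a major second lower; apply that shift to every note.
F5 to Eb5
B#4 to A#4
C5 to Bb4
G4 to F4
G5 to F5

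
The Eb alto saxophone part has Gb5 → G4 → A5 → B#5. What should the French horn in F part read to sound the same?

Fb5 F4 G5 A#5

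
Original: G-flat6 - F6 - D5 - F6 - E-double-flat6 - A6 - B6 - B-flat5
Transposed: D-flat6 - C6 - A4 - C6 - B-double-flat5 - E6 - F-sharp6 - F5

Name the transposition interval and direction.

down a perfect fourth

Take the first pair: Gb6 → Db6. G to D spans 4 letter names, so the interval is some kind of fourth.
Db6 to Gb6 is 5 semitones, which makes it a perfect fourth; the second version is lower, so the direction is down.
Checking another pair — Bb5 → F5 — gives the same interval.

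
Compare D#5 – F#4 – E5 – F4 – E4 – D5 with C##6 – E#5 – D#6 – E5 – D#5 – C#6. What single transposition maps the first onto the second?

up a major seventh

From D#5 to C##6 is 7 letter names — a seventh of some quality.
D#5 to C##6 is 11 semitones, which makes it a major seventh; the second version is higher, so the direction is up.
Checking another pair — D5 → C#6 — gives the same interval.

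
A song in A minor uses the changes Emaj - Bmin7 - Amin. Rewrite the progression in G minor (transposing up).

Dmaj Amin7 Gmin

A minor up to G minor is a minor seventh; each chord root moves by that interval while the quality stays the same.
Emaj: root E up a minor seventh → D, giving Dmaj.
Bmin7: root B up a minor seventh → A, giving Amin7.
Amin: root A up a minor seventh → G, giving Gmin.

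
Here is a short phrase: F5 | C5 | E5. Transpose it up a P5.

C6 G5 B5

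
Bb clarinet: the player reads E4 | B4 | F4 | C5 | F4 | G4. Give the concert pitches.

Written C4 on the Bb clarinet sounds as Bb3, a major second lower; apply that shift to every note.
E4 gives D4
B4 gives A4
F4 gives Eb4
C5 gives Bb4
F4 gives Eb4
G4 gives F4

D4 A4 Eb4 Bb4 Eb4 F4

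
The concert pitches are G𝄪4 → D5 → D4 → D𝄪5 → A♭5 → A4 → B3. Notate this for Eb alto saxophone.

E##5 B5 B4 B##5 F6 F#5 G#4

The Eb alto saxophone sounds a major sixth below written, so the written part must be a major sixth above concert — transpose each note up.
G##4 to E##5
D5 to B5
D4 to B4
D##5 to B##5
Ab5 to F6
A4 to F#5
B3 to G#4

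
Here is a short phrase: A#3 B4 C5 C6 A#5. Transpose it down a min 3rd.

F##3 G#4 A4 A5 F##5

A#3 down a minor third is F##3.
A minor third down from B4 gives G#4.
A minor third down from C5 gives A4.
A minor third down from C6 gives A5.
A#5: a third down reaches F, and 3 semitones makes it F##5.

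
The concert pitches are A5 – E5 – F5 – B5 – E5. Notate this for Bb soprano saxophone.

B5 F#5 G5 C#6 F#5

Written C4 sounds as Bb3 on the Bb soprano saxophone, so concert pitches are written a major second up.
A5 → B5
E5 → F#5
F5 → G5
B5 → C#6
E5 → F#5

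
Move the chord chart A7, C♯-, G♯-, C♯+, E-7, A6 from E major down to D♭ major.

E major down to D♭ major is an augmented second; each chord root moves by that interval while the quality stays the same.
A7: root A down an augmented second → Gb, giving Gb7.
C♯-: root C♯ down an augmented second → Bb, giving Bb-.
G♯-: root G♯ down an augmented second → F, giving F-.
C♯+: root C♯ down an augmented second → Bb, giving Bb+.
E-7: root E down an augmented second → Db, giving Db-7.
A6: root A down an augmented second → Gb, giving Gb6.

Gb7 Bb- F- Bb+ Db-7 Gb6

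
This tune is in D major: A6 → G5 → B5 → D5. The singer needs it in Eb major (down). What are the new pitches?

Bb5 Ab4 C5 Eb4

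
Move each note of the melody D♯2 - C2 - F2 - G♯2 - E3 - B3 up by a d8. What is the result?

D3 Cb3 Fb3 G3 Eb4 Bb4

D#2: an octave up reaches D, and 11 semitones makes it D3.
A diminished octave up from C2 gives Cb3.
F2: an octave up reaches F, and 11 semitones makes it Fb3.
G#2: an octave up reaches G, and 11 semitones makes it G3.
A diminished octave up from E3 gives Eb4.
A diminished octave up from B3 gives Bb4.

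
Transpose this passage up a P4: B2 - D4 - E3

E3 G4 A3

B2 gives E3
D4 gives G4
E3 gives A3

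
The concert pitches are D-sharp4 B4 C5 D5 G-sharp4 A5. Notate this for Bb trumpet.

The Bb trumpet sounds a major second below written, so the written part must be a major second above concert — transpose each note up.
D#4 becomes E#4
B4 becomes C#5
C5 becomes D5
D5 becomes E5
G#4 becomes A#4
A5 becomes B5

E#4 C#5 D5 E5 A#4 B5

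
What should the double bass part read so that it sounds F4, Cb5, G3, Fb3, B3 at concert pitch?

F5 Cb6 G4 Fb4 B4

The double bass sounds a perfect octave below written, so the written part must be a perfect octave above concert — transpose each note up.
F4 → F5
Cb5 → Cb6
G3 → G4
Fb3 → Fb4
B3 → B4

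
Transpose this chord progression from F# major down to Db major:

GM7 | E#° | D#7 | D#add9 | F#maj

EbbM7 C° Bb7 Bbadd9 Dbmaj

F# major down to Db major is an augmented third; each chord root moves by that interval while the quality stays the same.
GM7: root G down an augmented third → Ebb, giving EbbM7.
E#°: root E# down an augmented third → C, giving C°.
D#7: root D# down an augmented third → Bb, giving Bb7.
D#add9: root D# down an augmented third → Bb, giving Bbadd9.
F#maj: root F# down an augmented third → Db, giving Dbmaj.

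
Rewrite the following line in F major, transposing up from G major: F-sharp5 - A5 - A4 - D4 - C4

E6 G6 G5 C5 Bb4

From G up to F is a minor seventh; apply that to each pitch.
F#5 becomes E6
A5 becomes G6
A4 becomes G5
D4 becomes C5
C4 becomes Bb4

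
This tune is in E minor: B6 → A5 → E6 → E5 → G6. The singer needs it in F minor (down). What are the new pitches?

C6 Bb4 F5 F4 Ab5

From E down to F is a major seventh; apply that to each pitch.
B6 becomes C6
A5 becomes Bb4
E6 becomes F5
E5 becomes F4
G6 becomes Ab5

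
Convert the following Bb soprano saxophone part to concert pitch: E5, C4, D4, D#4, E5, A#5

The Bb soprano saxophone sounds a major second below written, so transpose each written note down a major second.
E5 → D5
C4 → Bb3
D4 → C4
D#4 → C#4
E5 → D5
A#5 → G#5

D5 Bb3 C4 C#4 D5 G#5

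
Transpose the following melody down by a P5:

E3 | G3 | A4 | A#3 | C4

A2 C3 D4 D#3 F3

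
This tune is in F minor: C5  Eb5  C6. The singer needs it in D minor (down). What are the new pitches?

A4 C5 A5

F minor to D minor down is a minor third, so every note moves down by that interval.
C5 -> A4
Eb5 -> C5
C6 -> A5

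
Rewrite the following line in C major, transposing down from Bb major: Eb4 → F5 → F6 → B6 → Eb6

F3 G4 G5 C#6 F5

Bb major to C major down is a minor seventh, so every note moves down by that interval.
Eb4 to F3
F5 to G4
F6 to G5
B6 to C#6
Eb6 to F5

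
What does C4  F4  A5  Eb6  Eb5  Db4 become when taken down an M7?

Db3 Gb3 Bb4 Fb5 Fb4 Ebb3

C4 down a major seventh is Db3.
F4: a seventh down reaches G, and 11 semitones makes it Gb3.
A major seventh down from A5 gives Bb4.
Eb6 down a major seventh is Fb5.
A major seventh down from Eb5 gives Fb4.
A major seventh down from Db4 gives Ebb3.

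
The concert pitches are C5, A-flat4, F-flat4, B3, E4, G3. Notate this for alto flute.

The alto flute sounds a perfect fourth below written, so the written part must be a perfect fourth above concert — transpose each note up.
C5 to F5
Ab4 to Db5
Fb4 to Bbb4
B3 to E4
E4 to A4
G3 to C4

F5 Db5 Bbb4 E4 A4 C4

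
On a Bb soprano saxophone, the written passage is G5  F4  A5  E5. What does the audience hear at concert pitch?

The Bb soprano saxophone sounds a major second below written, so transpose each written note down a major second.
G5 -> F5
F4 -> Eb4
A5 -> G5
E5 -> D5

F5 Eb4 G5 D5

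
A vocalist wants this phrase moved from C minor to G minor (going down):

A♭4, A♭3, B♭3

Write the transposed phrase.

Eb4 Eb3 F3

C minor to G minor down is a perfect fourth, so every note moves down by that interval.
Ab4 becomes Eb4
Ab3 becomes Eb3
Bb3 becomes F3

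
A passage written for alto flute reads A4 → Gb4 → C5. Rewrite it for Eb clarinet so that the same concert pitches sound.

C#4 Bb3 E4

First find concert pitch: the alto flute sounds a perfect fourth below written, so A4 Gb4 C5 sounds E4 Db4 G4.
Then write for Eb clarinet: it sounds a minor third above written, so the part must be a minor third below concert.
E4 → C#4
Db4 → Bb3
G4 → E4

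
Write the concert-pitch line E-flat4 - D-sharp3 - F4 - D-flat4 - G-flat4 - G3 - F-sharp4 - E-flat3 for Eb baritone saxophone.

C6 B#4 D6 Bb5 Eb6 E5 D#6 C5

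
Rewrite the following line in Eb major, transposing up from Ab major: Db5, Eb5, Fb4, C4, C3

From Ab up to Eb is a perfect fifth; apply that to each pitch.
Db5 gives Ab5
Eb5 gives Bb5
Fb4 gives Cb5
C4 gives G4
C3 gives G3

Ab5 Bb5 Cb5 G4 G3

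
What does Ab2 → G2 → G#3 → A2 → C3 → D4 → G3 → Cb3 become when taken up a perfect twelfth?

Eb4 D4 D#5 E4 G4 A5 D5 Gb4

Ab2 up a perfect twelfth is Eb4.
A perfect twelfth up from G2 gives D4.
G#3: a twelfth up reaches D, and 19 semitones makes it D#5.
A perfect twelfth up from A2 gives E4.
C3: a twelfth up reaches G, and 19 semitones makes it G4.
D4 up a perfect twelfth is A5.
G3 up a perfect twelfth is D5.
Cb3 up a perfect twelfth is Gb4.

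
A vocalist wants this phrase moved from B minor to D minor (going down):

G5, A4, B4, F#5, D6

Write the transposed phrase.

Bb4 C4 D4 A4 F5

From B down to D is a major sixth; apply that to each pitch.
G5 gives Bb4
A4 gives C4
B4 gives D4
F#5 gives A4
D6 gives F5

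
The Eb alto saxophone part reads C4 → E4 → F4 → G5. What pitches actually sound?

Eb3 G3 Ab3 Bb4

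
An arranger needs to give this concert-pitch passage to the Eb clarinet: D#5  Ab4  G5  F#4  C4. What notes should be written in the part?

B#4 F4 E5 D#4 A3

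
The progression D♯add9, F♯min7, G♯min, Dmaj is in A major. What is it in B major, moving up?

E#add9 G#min7 A#min Emaj

A major up to B major is a major second; each chord root moves by that interval while the quality stays the same.
D♯add9: root D♯ up a major second → E#, giving E#add9.
F♯min7: root F♯ up a major second → G#, giving G#min7.
G♯min: root G♯ up a major second → A#, giving A#min.
Dmaj: root D up a major second → E, giving Emaj.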